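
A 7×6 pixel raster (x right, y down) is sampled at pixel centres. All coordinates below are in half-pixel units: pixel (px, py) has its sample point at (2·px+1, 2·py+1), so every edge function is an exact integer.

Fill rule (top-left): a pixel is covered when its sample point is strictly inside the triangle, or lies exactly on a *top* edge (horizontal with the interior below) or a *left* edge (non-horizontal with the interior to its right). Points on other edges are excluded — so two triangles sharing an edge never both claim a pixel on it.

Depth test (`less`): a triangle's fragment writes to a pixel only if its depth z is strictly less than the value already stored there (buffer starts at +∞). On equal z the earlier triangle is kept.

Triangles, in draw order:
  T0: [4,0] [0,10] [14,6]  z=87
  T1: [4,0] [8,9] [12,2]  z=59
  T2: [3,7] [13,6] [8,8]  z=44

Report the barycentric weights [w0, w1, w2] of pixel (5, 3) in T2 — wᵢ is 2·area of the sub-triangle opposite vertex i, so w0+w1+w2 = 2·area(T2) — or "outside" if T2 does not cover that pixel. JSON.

T0:
  2·area = 124  (B↔C swapped to make it positive)
  edge (4, 0)→(14, 6): d=(10,6) right/bottom  bias=-1
  edge (14, 6)→(0, 10): d=(-14,4) right/bottom  bias=-1
  edge (0, 10)→(4, 0): d=(4,-10) top-left  bias=+0
    (2,0)@(5, 1): e=[4,106,14] → █
    (3,0)@(7, 1): e=[-8,98,34] → ·
    (1,1)@(3, 3): e=[36,86,2] → █
    (3,1)@(7, 3): e=[12,70,42] → █
    (4,1)@(9, 3): e=[0,62,62] → ·  [on edge]
    (1,2)@(3, 5): e=[56,58,10] → █
    (4,2)@(9, 5): e=[20,34,70] → █
    (5,2)@(11, 5): e=[8,26,90] → █
    (6,2)@(13, 5): e=[-4,18,110] → ·
    (1,3)@(3, 7): e=[76,30,18] → █
    (5,3)@(11, 7): e=[28,-2,98] → ·
    (0,4)@(1, 9): e=[108,10,6] → █
  covered (15 px):
    · · █ · · · ·
    · █ █ █ · · ·
    · █ █ █ █ █ ·
    · █ █ █ █ · ·
    █ █ · · · · ·
    · · · · · · ·
T1:
  2·area = 64  (B↔C swapped to make it positive)
  edge (4, 0)→(12, 2): d=(8,2) right/bottom  bias=-1
  edge (12, 2)→(8, 9): d=(-4,7) right/bottom  bias=-1
  edge (8, 9)→(4, 0): d=(-4,-9) top-left  bias=+0
    (2,0)@(5, 1): e=[6,53,5] → █
    (3,0)@(7, 1): e=[2,39,23] → █
    (4,0)@(9, 1): e=[-2,25,41] → ·
    (2,1)@(5, 3): e=[22,45,-3] → ·
    (3,1)@(7, 3): e=[18,31,15] → █
    (4,1)@(9, 3): e=[14,17,33] → █
    (5,1)@(11, 3): e=[10,3,51] → █
    (6,1)@(13, 3): e=[6,-11,69] → ·
    (3,2)@(7, 5): e=[34,23,7] → █
    (5,2)@(11, 5): e=[26,-5,43] → ·
    (3,3)@(7, 7): e=[50,15,-1] → ·
    (4,3)@(9, 7): e=[46,1,17] → █
  covered (8 px):
    · · █ █ · · ·
    · · · █ █ █ ·
    · · · █ █ · ·
    · · · · █ · ·
    · · · · · · ·
    · · · · · · ·
T2:
  2·area = 15
  edge (3, 7)→(13, 6): d=(10,-1) top-left  bias=+0
  edge (13, 6)→(8, 8): d=(-5,2) right/bottom  bias=-1
  edge (8, 8)→(3, 7): d=(-5,-1) top-left  bias=+0
    (1,3)@(3, 7): e=[0,15,0] → █  [on edge]
    (2,3)@(5, 7): e=[2,11,2] → █
    (3,3)@(7, 7): e=[4,7,4] → █
    (4,3)@(9, 7): e=[6,3,6] → █
    (5,3)@(11, 7): e=[8,-1,8] → ·
    (1,4)@(3, 9): e=[20,5,-10] → ·
    (2,4)@(5, 9): e=[22,1,-8] → ·
    (3,4)@(7, 9): e=[24,-3,-6] → ·
    (4,4)@(9, 9): e=[26,-7,-4] → ·
    (6,4)@(13, 9): e=[30,-15,0] → ·  [on edge]
  covered (4 px):
    · · · · · · ·
    · · · · · · ·
    · · · · · · ·
    · █ █ █ █ · ·
    · · · · · · ·
    · · · · · · ·

Final: "outside"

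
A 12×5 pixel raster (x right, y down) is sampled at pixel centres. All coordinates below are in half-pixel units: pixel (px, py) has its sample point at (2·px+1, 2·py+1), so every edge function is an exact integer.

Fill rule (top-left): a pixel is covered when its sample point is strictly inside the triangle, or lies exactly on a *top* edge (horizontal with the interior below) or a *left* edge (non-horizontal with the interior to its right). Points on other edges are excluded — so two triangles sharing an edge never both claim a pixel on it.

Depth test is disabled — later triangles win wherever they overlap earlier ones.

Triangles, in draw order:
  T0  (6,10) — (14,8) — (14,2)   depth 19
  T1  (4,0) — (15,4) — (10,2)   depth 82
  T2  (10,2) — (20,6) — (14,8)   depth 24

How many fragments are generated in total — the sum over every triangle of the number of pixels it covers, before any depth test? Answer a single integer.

T0:
  2·area = 48  (B↔C swapped to make it positive)
  edge (6, 10)→(14, 2): d=(8,-8) top-left  bias=+0
  edge (14, 2)→(14, 8): d=(0,6) right/bottom  bias=-1
  edge (14, 8)→(6, 10): d=(-8,2) right/bottom  bias=-1
    (7,0)@(15, 1): e=[0,-6,54] → .  [on edge]
    (6,1)@(13, 3): e=[0,6,42] → X  [on edge]
    (7,1)@(15, 3): e=[16,-6,38] → .
    (5,2)@(11, 5): e=[0,18,30] → X  [on edge]
    (7,2)@(15, 5): e=[32,-6,22] → .
    (4,3)@(9, 7): e=[0,30,18] → X  [on edge]
    (7,3)@(15, 7): e=[48,-6,6] → .
    (3,4)@(7, 9): e=[0,42,6] → X  [on edge]
    (5,4)@(11, 9): e=[32,18,-2] → .
    (6,4)@(13, 9): e=[48,6,-6] → .
  covered (8 px):
    . . . . . . . . . . . .
    . . . . . . X . . . . .
    . . . . . X X . . . . .
    . . . . X X X . . . . .
    . . . X X . . . . . . .
T1:
  2·area = 2  (B↔C swapped to make it positive)
  edge (4, 0)→(10, 2): d=(6,2) right/bottom  bias=-1
  edge (10, 2)→(15, 4): d=(5,2) right/bottom  bias=-1
  edge (15, 4)→(4, 0): d=(-11,-4) top-left  bias=+0
    (3,0)@(7, 1): e=[0,1,1] → .  [on edge]
    (6,1)@(13, 3): e=[0,-1,3] → .  [on edge]
    (9,2)@(19, 5): e=[0,-3,5] → .  [on edge]
  covered (0 px):
    . . . . . . . . . . . .
    . . . . . . . . . . . .
    . . . . . . . . . . . .
    . . . . . . . . . . . .
    . . . . . . . . . . . .
T2:
  2·area = 44
  edge (10, 2)→(20, 6): d=(10,4) right/bottom  bias=-1
  edge (20, 6)→(14, 8): d=(-6,2) right/bottom  bias=-1
  edge (14, 8)→(10, 2): d=(-4,-6) top-left  bias=+0
    (5,1)@(11, 3): e=[6,36,2] → X
    (6,1)@(13, 3): e=[-2,32,14] → .
    (5,2)@(11, 5): e=[26,24,-6] → .
    (6,2)@(13, 5): e=[18,20,6] → X
    (7,2)@(15, 5): e=[10,16,18] → X
    (8,2)@(17, 5): e=[2,12,30] → X
    (9,2)@(19, 5): e=[-6,8,42] → .
    (11,2)@(23, 5): e=[-22,0,66] → .  [on edge]
    (6,3)@(13, 7): e=[38,8,-2] → .
    (7,3)@(15, 7): e=[30,4,10] → X
    (8,3)@(17, 7): e=[22,0,22] → .  [on edge]
    (5,4)@(11, 9): e=[66,0,-22] → .  [on edge]
  covered (5 px):
    . . . . . . . . . . . .
    . . . . . X . . . . . .
    . . . . . . X X X . . .
    . . . . . . . X . . . .
    . . . . . . . . . . . .

Final: 13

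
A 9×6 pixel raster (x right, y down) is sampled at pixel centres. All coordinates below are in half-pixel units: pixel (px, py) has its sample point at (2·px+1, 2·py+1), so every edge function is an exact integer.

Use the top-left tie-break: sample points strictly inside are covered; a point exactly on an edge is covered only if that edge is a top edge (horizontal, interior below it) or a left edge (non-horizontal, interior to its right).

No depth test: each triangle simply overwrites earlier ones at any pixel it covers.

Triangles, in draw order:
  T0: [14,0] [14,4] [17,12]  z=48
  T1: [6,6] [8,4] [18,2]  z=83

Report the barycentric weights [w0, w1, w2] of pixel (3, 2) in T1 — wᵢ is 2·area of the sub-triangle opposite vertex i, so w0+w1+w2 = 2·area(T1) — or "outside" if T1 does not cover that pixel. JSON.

T0:
  2·area = 12  (B↔C swapped to make it positive)
  edge (14, 0)→(17, 12): d=(3,12) right/bottom  bias=-1
  edge (17, 12)→(14, 4): d=(-3,-8) top-left  bias=+0
  edge (14, 4)→(14, 0): d=(0,-4) top-left  bias=+0
    (7,2)@(15, 5): e=[3,5,4] → █
    (8,2)@(17, 5): e=[-21,21,12] → ·
    (7,3)@(15, 7): e=[9,-1,4] → ·
  covered (1 px):
    · · · · · · · · ·
    · · · · · · · · ·
    · · · · · · · █ ·
    · · · · · · · · ·
    · · · · · · · · ·
    · · · · · · · · ·
T1:
  2·area = 16
  edge (6, 6)→(8, 4): d=(2,-2) top-left  bias=+0
  edge (8, 4)→(18, 2): d=(10,-2) top-left  bias=+0
  edge (18, 2)→(6, 6): d=(-12,4) right/bottom  bias=-1
    (5,0)@(11, 1): e=[0,-24,40] → ·  [on edge]
    (4,1)@(9, 3): e=[0,-8,24] → ·  [on edge]
    (6,1)@(13, 3): e=[8,0,8] → █  [on edge]
    (7,1)@(15, 3): e=[12,4,0] → ·  [on edge]
    (1,2)@(3, 5): e=[-8,0,24] → ·  [on edge]
    (3,2)@(7, 5): e=[0,8,8] → █  [on edge]
    (4,2)@(9, 5): e=[4,12,0] → ·  [on edge]
    (6,2)@(13, 5): e=[12,20,-16] → ·
    (1,3)@(3, 7): e=[-4,20,0] → ·  [on edge]
    (2,3)@(5, 7): e=[0,24,-8] → ·  [on edge]
    (3,3)@(7, 7): e=[4,28,-16] → ·
    (1,4)@(3, 9): e=[0,40,-24] → ·  [on edge]
    (0,5)@(1, 11): e=[0,56,-40] → ·  [on edge]
  covered (2 px):
    · · · · · · · · ·
    · · · · · · █ · ·
    · · · █ · · · · ·
    · · · · · · · · ·
    · · · · · · · · ·
    · · · · · · · · ·

Final: [8,8,0]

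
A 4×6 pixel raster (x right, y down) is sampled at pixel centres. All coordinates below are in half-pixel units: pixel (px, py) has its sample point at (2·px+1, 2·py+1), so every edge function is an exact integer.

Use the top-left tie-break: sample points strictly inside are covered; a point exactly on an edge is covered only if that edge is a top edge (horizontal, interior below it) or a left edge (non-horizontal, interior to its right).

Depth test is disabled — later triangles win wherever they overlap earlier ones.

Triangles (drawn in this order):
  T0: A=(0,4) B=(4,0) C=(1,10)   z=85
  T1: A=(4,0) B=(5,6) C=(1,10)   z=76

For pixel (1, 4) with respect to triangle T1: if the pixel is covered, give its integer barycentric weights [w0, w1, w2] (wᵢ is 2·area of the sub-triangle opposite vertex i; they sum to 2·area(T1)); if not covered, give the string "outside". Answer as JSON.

T0:
  2·area = 28
  edge (0, 4)→(4, 0): d=(4,-4) top-left  bias=+0
  edge (4, 0)→(1, 10): d=(-3,10) right/bottom  bias=-1
  edge (1, 10)→(0, 4): d=(-1,-6) top-left  bias=+0
    (1,0)@(3, 1): e=[0,7,21] → █  [on edge]
    (2,0)@(5, 1): e=[8,-13,33] → ·
    (0,1)@(1, 3): e=[0,21,7] → █  [on edge]
    (2,1)@(5, 3): e=[16,-19,31] → ·
    (0,2)@(1, 5): e=[8,15,5] → █
    (1,2)@(3, 5): e=[16,-5,17] → ·
    (0,3)@(1, 7): e=[16,9,3] → █
    (1,3)@(3, 7): e=[24,-11,15] → ·
    (0,4)@(1, 9): e=[24,3,1] → █
    (1,4)@(3, 9): e=[32,-17,13] → ·
    (0,5)@(1, 11): e=[32,-3,-1] → ·
  covered (6 px):
    · █ · ·
    █ █ · ·
    █ · · ·
    █ · · ·
    █ · · ·
    · · · ·
T1:
  2·area = 28
  edge (4, 0)→(5, 6): d=(1,6) right/bottom  bias=-1
  edge (5, 6)→(1, 10): d=(-4,4) right/bottom  bias=-1
  edge (1, 10)→(4, 0): d=(3,-10) top-left  bias=+0
    (1,2)@(3, 5): e=[11,12,5] → █
    (2,2)@(5, 5): e=[-1,4,25] → ·
    (1,3)@(3, 7): e=[13,4,11] → █
    (2,3)@(5, 7): e=[1,-4,31] → ·
    (1,4)@(3, 9): e=[15,-4,17] → ·
  covered (2 px):
    · · · ·
    · · · ·
    · █ · ·
    · █ · ·
    · · · ·
    · · · ·

Answer: "outside"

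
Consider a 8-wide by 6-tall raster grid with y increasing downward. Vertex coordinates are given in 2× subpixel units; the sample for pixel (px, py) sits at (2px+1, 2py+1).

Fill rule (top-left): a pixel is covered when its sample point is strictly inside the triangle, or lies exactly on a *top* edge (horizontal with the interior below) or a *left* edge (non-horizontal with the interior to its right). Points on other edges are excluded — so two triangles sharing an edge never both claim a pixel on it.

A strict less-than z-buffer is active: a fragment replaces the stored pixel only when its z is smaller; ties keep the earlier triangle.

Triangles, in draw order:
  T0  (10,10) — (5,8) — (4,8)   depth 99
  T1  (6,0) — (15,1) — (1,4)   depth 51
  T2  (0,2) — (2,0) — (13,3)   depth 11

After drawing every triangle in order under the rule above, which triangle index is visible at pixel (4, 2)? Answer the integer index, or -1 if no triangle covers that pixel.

T0:
  2·area = 2  (B↔C swapped to make it positive)
  edge (10, 10)→(4, 8): d=(-6,-2) top-left  bias=+0
  edge (4, 8)→(5, 8): d=(1,0) top-left  bias=+0
  edge (5, 8)→(10, 10): d=(5,2) right/bottom  bias=-1
    (0,3)@(1, 7): e=[0,-1,3] → ·  [on edge]
    (3,4)@(7, 9): e=[0,1,1] → █  [on edge]
    (4,4)@(9, 9): e=[4,1,-3] → ·
    (3,5)@(7, 11): e=[-12,3,11] → ·
    (6,5)@(13, 11): e=[0,3,-1] → ·  [on edge]
  covered (1 px):
    · · · · · · · ·
    · · · · · · · ·
    · · · · · · · ·
    · · · · · · · ·
    · · · █ · · · ·
    · · · · · · · ·
T1:
  2·area = 41
  edge (6, 0)→(15, 1): d=(9,1) right/bottom  bias=-1
  edge (15, 1)→(1, 4): d=(-14,3) right/bottom  bias=-1
  edge (1, 4)→(6, 0): d=(5,-4) top-left  bias=+0
    (2,0)@(5, 1): e=[10,30,1] → █
    (3,0)@(7, 1): e=[8,24,9] → █
    (4,0)@(9, 1): e=[6,18,17] → █
    (5,0)@(11, 1): e=[4,12,25] → █
    (6,0)@(13, 1): e=[2,6,33] → █
    (7,0)@(15, 1): e=[0,0,41] → ·  [on edge]
    (1,1)@(3, 3): e=[30,8,3] → █
    (3,1)@(7, 3): e=[26,-4,19] → ·
    (4,1)@(9, 3): e=[24,-10,27] → ·
    (5,1)@(11, 3): e=[22,-16,35] → ·
    (6,1)@(13, 3): e=[20,-22,43] → ·
    (1,2)@(3, 5): e=[48,-20,13] → ·
  covered (7 px):
    · · █ █ █ █ █ ·
    · █ █ · · · · ·
    · · · · · · · ·
    · · · · · · · ·
    · · · · · · · ·
    · · · · · · · ·
T2:
  2·area = 28
  edge (0, 2)→(2, 0): d=(2,-2) top-left  bias=+0
  edge (2, 0)→(13, 3): d=(11,3) right/bottom  bias=-1
  edge (13, 3)→(0, 2): d=(-13,-1) top-left  bias=+0
    (0,0)@(1, 1): e=[0,14,14] → █  [on edge]
    (1,0)@(3, 1): e=[4,8,16] → █
    (2,0)@(5, 1): e=[8,2,18] → █
    (3,0)@(7, 1): e=[12,-4,20] → ·
    (0,1)@(1, 3): e=[4,36,-12] → ·
    (1,1)@(3, 3): e=[8,30,-10] → ·
    (2,1)@(5, 3): e=[12,24,-8] → ·
    (6,1)@(13, 3): e=[28,0,0] → ·  [on edge]
  covered (3 px):
    █ █ █ · · · · ·
    · · · · · · · ·
    · · · · · · · ·
    · · · · · · · ·
    · · · · · · · ·
    · · · · · · · ·

Z-buffer (winner per pixel, '.' = empty):
  2 2 2 1 1 1 1 .
  . 1 1 . . . . .
  . . . . . . . .
  . . . . . . . .
  . . . 0 . . . .
  . . . . . . . .

Answer: -1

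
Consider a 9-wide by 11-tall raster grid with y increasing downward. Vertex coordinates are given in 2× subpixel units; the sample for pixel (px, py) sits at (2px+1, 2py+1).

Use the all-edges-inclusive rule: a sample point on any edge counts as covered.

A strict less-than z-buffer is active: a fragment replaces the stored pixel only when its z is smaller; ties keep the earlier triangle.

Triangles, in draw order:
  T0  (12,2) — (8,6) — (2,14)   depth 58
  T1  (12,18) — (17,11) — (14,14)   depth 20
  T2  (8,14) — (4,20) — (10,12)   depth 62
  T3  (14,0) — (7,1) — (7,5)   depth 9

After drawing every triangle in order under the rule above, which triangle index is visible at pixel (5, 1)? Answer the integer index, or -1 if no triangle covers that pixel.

T0:
  2·area = 8  (B↔C swapped to make it positive)
  edge (12, 2)→(2, 14): d=(-10,12) inclusive
  edge (2, 14)→(8, 6): d=(6,-8) inclusive
  edge (8, 6)→(12, 2): d=(4,-4) inclusive
    (6,0)@(13, 1): e=[-2,10,0] → ·  [on edge]
    (5,1)@(11, 3): e=[2,6,0] → #  [on edge]
    (6,1)@(13, 3): e=[-22,22,8] → ·
    (4,2)@(9, 5): e=[6,2,0] → #  [on edge]
    (5,2)@(11, 5): e=[-18,18,8] → ·
    (3,3)@(7, 7): e=[10,-2,0] → ·  [on edge]
    (4,3)@(9, 7): e=[-14,14,8] → ·
    (2,4)@(5, 9): e=[14,-6,0] → ·  [on edge]
    (1,5)@(3, 11): e=[18,-10,0] → ·  [on edge]
    (0,6)@(1, 13): e=[22,-14,0] → ·  [on edge]
  covered (2 px):
    · · · · · · · · ·
    · · · · · # · · ·
    · · · · # · · · ·
    · · · · · · · · ·
    · · · · · · · · ·
    · · · · · · · · ·
    · · · · · · · · ·
    · · · · · · · · ·
    · · · · · · · · ·
    · · · · · · · · ·
    · · · · · · · · ·
T1:
  2·area = 6  (B↔C swapped to make it positive)
  edge (12, 18)→(14, 14): d=(2,-4) inclusive
  edge (14, 14)→(17, 11): d=(3,-3) inclusive
  edge (17, 11)→(12, 18): d=(-5,7) inclusive
    (8,5)@(17, 11): e=[6,0,0] → #  [on edge]
    (7,6)@(15, 13): e=[2,0,4] → #  [on edge]
    (8,6)@(17, 13): e=[10,6,-10] → ·
    (6,7)@(13, 15): e=[-2,0,8] → ·  [on edge]
    (7,7)@(15, 15): e=[6,6,-6] → ·
    (5,8)@(11, 17): e=[-6,0,12] → ·  [on edge]
    (4,9)@(9, 19): e=[-10,0,16] → ·  [on edge]
    (3,10)@(7, 21): e=[-14,0,20] → ·  [on edge]
  covered (2 px):
    · · · · · · · · ·
    · · · · · · · · ·
    · · · · · · · · ·
    · · · · · · · · ·
    · · · · · · · · ·
    · · · · · · · · #
    · · · · · · · # ·
    · · · · · · · · ·
    · · · · · · · · ·
    · · · · · · · · ·
    · · · · · · · · ·
T2:
  2·area = 4  (B↔C swapped to make it positive)
  edge (8, 14)→(10, 12): d=(2,-2) inclusive
  edge (10, 12)→(4, 20): d=(-6,8) inclusive
  edge (4, 20)→(8, 14): d=(4,-6) inclusive
    (8,2)@(17, 5): e=[0,-14,18] → ·  [on edge]
    (7,3)@(15, 7): e=[0,-10,14] → ·  [on edge]
    (6,4)@(13, 9): e=[0,-6,10] → ·  [on edge]
    (5,5)@(11, 11): e=[0,-2,6] → ·  [on edge]
    (4,6)@(9, 13): e=[0,2,2] → #  [on edge]
    (5,6)@(11, 13): e=[4,-14,14] → ·
    (3,7)@(7, 15): e=[0,6,-2] → ·  [on edge]
    (4,7)@(9, 15): e=[4,-10,10] → ·
    (2,8)@(5, 17): e=[0,10,-6] → ·  [on edge]
    (1,9)@(3, 19): e=[0,14,-10] → ·  [on edge]
    (0,10)@(1, 21): e=[0,18,-14] → ·  [on edge]
  covered (1 px):
    · · · · · · · · ·
    · · · · · · · · ·
    · · · · · · · · ·
    · · · · · · · · ·
    · · · · · · · · ·
    · · · · · · · · ·
    · · · · # · · · ·
    · · · · · · · · ·
    · · · · · · · · ·
    · · · · · · · · ·
    · · · · · · · · ·
T3:
  2·area = 28  (B↔C swapped to make it positive)
  edge (14, 0)→(7, 5): d=(-7,5) inclusive
  edge (7, 5)→(7, 1): d=(0,-4) inclusive
  edge (7, 1)→(14, 0): d=(7,-1) inclusive
    (3,0)@(7, 1): e=[28,0,0] → #  [on edge]
    (4,0)@(9, 1): e=[18,8,2] → #
    (5,0)@(11, 1): e=[8,16,4] → #
    (6,0)@(13, 1): e=[-2,24,6] → ·
    (3,1)@(7, 3): e=[14,0,14] → #  [on edge]
    (5,1)@(11, 3): e=[-6,16,18] → ·
    (3,2)@(7, 5): e=[0,0,28] → #  [on edge]
    (4,2)@(9, 5): e=[-10,8,30] → ·
    (3,3)@(7, 7): e=[-14,0,42] → ·  [on edge]
    (3,4)@(7, 9): e=[-28,0,56] → ·  [on edge]
    (3,5)@(7, 11): e=[-42,0,70] → ·  [on edge]
    (3,6)@(7, 13): e=[-56,0,84] → ·  [on edge]
    (3,7)@(7, 15): e=[-70,0,98] → ·  [on edge]
    (3,8)@(7, 17): e=[-84,0,112] → ·  [on edge]
    (3,9)@(7, 19): e=[-98,0,126] → ·  [on edge]
    (3,10)@(7, 21): e=[-112,0,140] → ·  [on edge]
  covered (6 px):
    · · · # # # · · ·
    · · · # # · · · ·
    · · · # · · · · ·
    · · · · · · · · ·
    · · · · · · · · ·
    · · · · · · · · ·
    · · · · · · · · ·
    · · · · · · · · ·
    · · · · · · · · ·
    · · · · · · · · ·
    · · · · · · · · ·

Z-buffer (winner per pixel, '.' = empty):
  . . . 3 3 3 . . .
  . . . 3 3 0 . . .
  . . . 3 0 . . . .
  . . . . . . . . .
  . . . . . . . . .
  . . . . . . . . 1
  . . . . 2 . . 1 .
  . . . . . . . . .
  . . . . . . . . .
  . . . . . . . . .
  . . . . . . . . .

Result: 0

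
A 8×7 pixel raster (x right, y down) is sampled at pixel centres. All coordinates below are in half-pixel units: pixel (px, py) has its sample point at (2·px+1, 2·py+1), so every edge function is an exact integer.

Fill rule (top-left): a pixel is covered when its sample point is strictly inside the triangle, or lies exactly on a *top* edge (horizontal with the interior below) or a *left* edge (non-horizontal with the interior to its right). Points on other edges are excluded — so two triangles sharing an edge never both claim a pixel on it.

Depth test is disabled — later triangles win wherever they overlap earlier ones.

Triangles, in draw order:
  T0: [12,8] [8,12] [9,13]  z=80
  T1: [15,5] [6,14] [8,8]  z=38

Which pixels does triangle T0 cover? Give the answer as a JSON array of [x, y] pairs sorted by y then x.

T0:
  2·area = 8  (B↔C swapped to make it positive)
  edge (12, 8)→(9, 13): d=(-3,5) right/bottom  bias=-1
  edge (9, 13)→(8, 12): d=(-1,-1) top-left  bias=+0
  edge (8, 12)→(12, 8): d=(4,-4) top-left  bias=+0
    (7,1)@(15, 3): e=[0,16,-8] → ·  [on edge]
    (0,2)@(1, 5): e=[64,0,-56] → ·  [on edge]
    (7,2)@(15, 5): e=[-6,14,0] → ·  [on edge]
    (1,3)@(3, 7): e=[48,0,-40] → ·  [on edge]
    (6,3)@(13, 7): e=[-2,10,0] → ·  [on edge]
    (2,4)@(5, 9): e=[32,0,-24] → ·  [on edge]
    (5,4)@(11, 9): e=[2,6,0] → █  [on edge]
    (6,4)@(13, 9): e=[-8,8,8] → ·
    (3,5)@(7, 11): e=[16,0,-8] → ·  [on edge]
    (4,5)@(9, 11): e=[6,2,0] → █  [on edge]
    (5,5)@(11, 11): e=[-4,4,8] → ·
    (3,6)@(7, 13): e=[10,-2,0] → ·  [on edge]
    (4,6)@(9, 13): e=[0,0,8] → ·  [on edge]
  covered (2 px):
    · · · · · · · ·
    · · · · · · · ·
    · · · · · · · ·
    · · · · · · · ·
    · · · · · █ · ·
    · · · · █ · · ·
    · · · · · · · ·
T1:
  2·area = 36
  edge (15, 5)→(6, 14): d=(-9,9) right/bottom  bias=-1
  edge (6, 14)→(8, 8): d=(2,-6) top-left  bias=+0
  edge (8, 8)→(15, 5): d=(7,-3) top-left  bias=+0
    (4,2)@(9, 5): e=[54,0,-18] → ·  [on edge]
    (7,2)@(15, 5): e=[0,36,0] → ·  [on edge]
    (5,3)@(11, 7): e=[18,16,2] → █
    (6,3)@(13, 7): e=[0,28,8] → ·  [on edge]
    (4,4)@(9, 9): e=[18,8,10] → █
    (5,4)@(11, 9): e=[0,20,16] → ·  [on edge]
    (0,5)@(1, 11): e=[72,-36,0] → ·  [on edge]
    (3,5)@(7, 11): e=[18,0,18] → █  [on edge]
    (4,5)@(9, 11): e=[0,12,24] → ·  [on edge]
    (3,6)@(7, 13): e=[0,4,32] → ·  [on edge]
  covered (3 px):
    · · · · · · · ·
    · · · · · · · ·
    · · · · · · · ·
    · · · · · █ · ·
    · · · · █ · · ·
    · · · █ · · · ·
    · · · · · · · ·

Result: [[5,4],[4,5]]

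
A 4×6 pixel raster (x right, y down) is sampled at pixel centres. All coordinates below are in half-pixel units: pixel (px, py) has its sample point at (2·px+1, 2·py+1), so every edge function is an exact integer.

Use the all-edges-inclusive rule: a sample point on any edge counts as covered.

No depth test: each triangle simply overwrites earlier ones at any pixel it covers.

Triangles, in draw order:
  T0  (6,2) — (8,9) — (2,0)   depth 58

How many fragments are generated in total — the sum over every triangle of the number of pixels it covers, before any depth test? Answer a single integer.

T0:
  2·area = 24
  edge (6, 2)→(8, 9): d=(2,7) inclusive
  edge (8, 9)→(2, 0): d=(-6,-9) inclusive
  edge (2, 0)→(6, 2): d=(4,2) inclusive
    (1,0)@(3, 1): e=[19,3,2] → X
    (2,0)@(5, 1): e=[5,21,-2] → .
    (1,1)@(3, 3): e=[23,-9,10] → .
    (2,1)@(5, 3): e=[9,9,6] → X
    (3,1)@(7, 3): e=[-5,27,2] → .
    (2,2)@(5, 5): e=[13,-3,14] → .
    (3,3)@(7, 7): e=[3,3,18] → X
    (3,4)@(7, 9): e=[7,-9,26] → .
  covered (3 px):
    . X . .
    . . X .
    . . . .
    . . . X
    . . . .
    . . . .

Answer: 3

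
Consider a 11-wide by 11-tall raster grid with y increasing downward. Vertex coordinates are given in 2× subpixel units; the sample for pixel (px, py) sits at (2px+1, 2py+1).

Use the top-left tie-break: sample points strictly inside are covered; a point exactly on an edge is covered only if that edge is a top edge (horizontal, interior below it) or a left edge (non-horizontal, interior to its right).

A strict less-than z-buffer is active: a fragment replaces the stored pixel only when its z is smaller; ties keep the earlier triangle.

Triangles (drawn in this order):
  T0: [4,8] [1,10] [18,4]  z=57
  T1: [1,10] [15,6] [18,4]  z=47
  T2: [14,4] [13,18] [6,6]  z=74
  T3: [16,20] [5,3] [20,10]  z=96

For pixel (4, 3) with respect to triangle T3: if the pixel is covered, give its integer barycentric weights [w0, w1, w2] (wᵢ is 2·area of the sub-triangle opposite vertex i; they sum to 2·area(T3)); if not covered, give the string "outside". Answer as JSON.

T0:
  2·area = 16  (B↔C swapped to make it positive)
  edge (4, 8)→(18, 4): d=(14,-4) top-left  bias=+0
  edge (18, 4)→(1, 10): d=(-17,6) right/bottom  bias=-1
  edge (1, 10)→(4, 8): d=(3,-2) top-left  bias=+0
    (7,2)@(15, 5): e=[2,1,13] → #
    (8,2)@(17, 5): e=[10,-11,17] → ·
    (4,3)@(9, 7): e=[6,3,7] → #
    (5,3)@(11, 7): e=[14,-9,11] → ·
    (7,3)@(15, 7): e=[30,-33,19] → ·
    (1,4)@(3, 9): e=[10,5,1] → #
    (2,4)@(5, 9): e=[18,-7,5] → ·
    (4,4)@(9, 9): e=[34,-31,13] → ·
    (1,5)@(3, 11): e=[38,-29,7] → ·
  covered (3 px):
    · · · · · · · · · · ·
    · · · · · · · · · · ·
    · · · · · · · # · · ·
    · · · · # · · · · · ·
    · # · · · · · · · · ·
    · · · · · · · · · · ·
    · · · · · · · · · · ·
    · · · · · · · · · · ·
    · · · · · · · · · · ·
    · · · · · · · · · · ·
    · · · · · · · · · · ·
T1:
  2·area = 16  (B↔C swapped to make it positive)
  edge (1, 10)→(18, 4): d=(17,-6) top-left  bias=+0
  edge (18, 4)→(15, 6): d=(-3,2) right/bottom  bias=-1
  edge (15, 6)→(1, 10): d=(-14,4) right/bottom  bias=-1
    (5,3)@(11, 7): e=[9,5,2] → #
    (6,3)@(13, 7): e=[21,1,-6] → ·
    (5,4)@(11, 9): e=[43,-1,-26] → ·
  covered (1 px):
    · · · · · · · · · · ·
    · · · · · · · · · · ·
    · · · · · · · · · · ·
    · · · · · # · · · · ·
    · · · · · · · · · · ·
    · · · · · · · · · · ·
    · · · · · · · · · · ·
    · · · · · · · · · · ·
    · · · · · · · · · · ·
    · · · · · · · · · · ·
    · · · · · · · · · · ·
T2:
  2·area = 110
  edge (14, 4)→(13, 18): d=(-1,14) right/bottom  bias=-1
  edge (13, 18)→(6, 6): d=(-7,-12) top-left  bias=+0
  edge (6, 6)→(14, 4): d=(8,-2) top-left  bias=+0
    (5,2)@(11, 5): e=[41,67,2] → #
    (6,2)@(13, 5): e=[13,91,6] → #
    (7,2)@(15, 5): e=[-15,115,10] → ·
    (3,3)@(7, 7): e=[95,5,10] → #
    (4,3)@(9, 7): e=[67,29,14] → #
    (7,3)@(15, 7): e=[-17,101,26] → ·
    (3,4)@(7, 9): e=[93,-9,26] → ·
    (4,4)@(9, 9): e=[65,15,30] → #
    (7,4)@(15, 9): e=[-19,87,42] → ·
    (4,5)@(9, 11): e=[63,1,46] → #
    (7,5)@(15, 11): e=[-21,73,58] → ·
    (4,6)@(9, 13): e=[61,-13,62] → ·
  covered (16 px):
    · · · · · · · · · · ·
    · · · · · · · · · · ·
    · · · · · # # · · · ·
    · · · # # # # · · · ·
    · · · · # # # · · · ·
    · · · · # # # · · · ·
    · · · · · # # · · · ·
    · · · · · · # · · · ·
    · · · · · · # · · · ·
    · · · · · · · · · · ·
    · · · · · · · · · · ·
T3:
  2·area = 178
  edge (16, 20)→(5, 3): d=(-11,-17) top-left  bias=+0
  edge (5, 3)→(20, 10): d=(15,7) right/bottom  bias=-1
  edge (20, 10)→(16, 20): d=(-4,10) right/bottom  bias=-1
    (2,1)@(5, 3): e=[0,0,178] → ·  [on edge]
    (3,2)@(7, 5): e=[12,16,150] → #
    (4,2)@(9, 5): e=[46,2,130] → #
    (5,2)@(11, 5): e=[80,-12,110] → ·
    (3,3)@(7, 7): e=[-10,46,142] → ·
    (4,3)@(9, 7): e=[24,32,122] → #
    (5,3)@(11, 7): e=[58,18,102] → #
    (6,3)@(13, 7): e=[92,4,82] → #
    (7,3)@(15, 7): e=[126,-10,62] → ·
    (4,4)@(9, 9): e=[2,62,114] → #
    (7,4)@(15, 9): e=[104,20,54] → #
    (8,4)@(17, 9): e=[138,6,34] → #
  covered (23 px):
    · · · · · · · · · · ·
    · · · · · · · · · · ·
    · · · # # · · · · · ·
    · · · · # # # · · · ·
    · · · · # # # # # · ·
    · · · · · # # # # # ·
    · · · · · · # # # · ·
    · · · · · · # # # · ·
    · · · · · · · # # · ·
    · · · · · · · · · · ·
    · · · · · · · · · · ·

Final: [32,122,24]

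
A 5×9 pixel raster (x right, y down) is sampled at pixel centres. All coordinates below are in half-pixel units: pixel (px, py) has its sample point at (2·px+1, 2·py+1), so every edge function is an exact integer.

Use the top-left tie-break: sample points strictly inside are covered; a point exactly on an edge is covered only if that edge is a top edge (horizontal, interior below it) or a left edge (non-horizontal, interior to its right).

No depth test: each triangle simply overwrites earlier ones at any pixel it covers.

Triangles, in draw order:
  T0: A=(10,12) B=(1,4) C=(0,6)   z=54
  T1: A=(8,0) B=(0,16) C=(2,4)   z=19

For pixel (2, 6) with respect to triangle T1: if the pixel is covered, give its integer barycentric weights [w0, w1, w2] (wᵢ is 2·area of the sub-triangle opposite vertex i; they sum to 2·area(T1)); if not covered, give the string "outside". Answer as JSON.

T0:
  2·area = 26  (B↔C swapped to make it positive)
  edge (10, 12)→(0, 6): d=(-10,-6) top-left  bias=+0
  edge (0, 6)→(1, 4): d=(1,-2) top-left  bias=+0
  edge (1, 4)→(10, 12): d=(9,8) right/bottom  bias=-1
    (0,2)@(1, 5): e=[16,1,9] → X
    (1,2)@(3, 5): e=[28,5,-7] → .
    (0,3)@(1, 7): e=[-4,3,27] → .
    (1,3)@(3, 7): e=[8,7,11] → X
    (2,3)@(5, 7): e=[20,11,-5] → .
    (1,4)@(3, 9): e=[-12,9,29] → .
    (2,4)@(5, 9): e=[0,13,13] → X  [on edge]
    (3,4)@(7, 9): e=[12,17,-3] → .
    (2,5)@(5, 11): e=[-20,15,31] → .
  covered (3 px):
    . . . . .
    . . . . .
    X . . . .
    . X . . .
    . . X . .
    . . . . .
    . . . . .
    . . . . .
    . . . . .
T1:
  2·area = 64
  edge (8, 0)→(0, 16): d=(-8,16) right/bottom  bias=-1
  edge (0, 16)→(2, 4): d=(2,-12) top-left  bias=+0
  edge (2, 4)→(8, 0): d=(6,-4) top-left  bias=+0
    (3,0)@(7, 1): e=[8,54,2] → X
    (4,0)@(9, 1): e=[-24,78,10] → .
    (2,1)@(5, 3): e=[24,34,6] → X
    (3,1)@(7, 3): e=[-8,58,14] → .
    (1,2)@(3, 5): e=[40,14,10] → X
    (3,2)@(7, 5): e=[-24,62,26] → .
    (1,3)@(3, 7): e=[24,18,22] → X
    (2,3)@(5, 7): e=[-8,42,30] → .
    (1,4)@(3, 9): e=[8,22,34] → X
    (2,4)@(5, 9): e=[-24,46,42] → .
    (0,5)@(1, 11): e=[24,2,38] → X
    (1,5)@(3, 11): e=[-8,26,46] → .
  covered (8 px):
    . . . X .
    . . X . .
    . X X . .
    . X . . .
    . X . . .
    X . . . .
    X . . . .
    . . . . .
    . . . . .

Result: "outside"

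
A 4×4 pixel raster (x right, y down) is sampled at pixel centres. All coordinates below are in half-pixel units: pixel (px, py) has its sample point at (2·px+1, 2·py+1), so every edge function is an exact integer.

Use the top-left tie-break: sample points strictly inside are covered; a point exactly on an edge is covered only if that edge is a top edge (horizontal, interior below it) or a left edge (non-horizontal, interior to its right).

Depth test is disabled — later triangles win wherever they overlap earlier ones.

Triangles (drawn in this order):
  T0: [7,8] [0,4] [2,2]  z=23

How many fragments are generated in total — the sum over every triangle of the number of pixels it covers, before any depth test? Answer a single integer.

T0:
  2·area = 22
  edge (7, 8)→(0, 4): d=(-7,-4) top-left  bias=+0
  edge (0, 4)→(2, 2): d=(2,-2) top-left  bias=+0
  edge (2, 2)→(7, 8): d=(5,6) right/bottom  bias=-1
    (1,0)@(3, 1): e=[33,0,-11] → ·  [on edge]
    (0,1)@(1, 3): e=[11,0,11] → #  [on edge]
    (1,1)@(3, 3): e=[19,4,-1] → ·
    (0,2)@(1, 5): e=[-3,4,21] → ·
    (1,2)@(3, 5): e=[5,8,9] → #
    (2,2)@(5, 5): e=[13,12,-3] → ·
    (1,3)@(3, 7): e=[-9,12,19] → ·
  covered (2 px):
    · · · ·
    # · · ·
    · # · ·
    · · · ·

Result: 2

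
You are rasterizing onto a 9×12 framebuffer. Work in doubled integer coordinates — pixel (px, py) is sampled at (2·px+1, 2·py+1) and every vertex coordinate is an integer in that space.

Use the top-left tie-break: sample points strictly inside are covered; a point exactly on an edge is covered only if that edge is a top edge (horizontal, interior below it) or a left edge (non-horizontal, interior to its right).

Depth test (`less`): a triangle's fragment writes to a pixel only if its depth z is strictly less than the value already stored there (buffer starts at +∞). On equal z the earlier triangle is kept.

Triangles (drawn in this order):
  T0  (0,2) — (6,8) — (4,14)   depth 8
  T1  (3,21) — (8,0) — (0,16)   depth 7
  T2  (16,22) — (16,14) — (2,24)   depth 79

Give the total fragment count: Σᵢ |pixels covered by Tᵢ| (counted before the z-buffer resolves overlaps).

T0:
  2·area = 48
  edge (0, 2)→(6, 8): d=(6,6) right/bottom  bias=-1
  edge (6, 8)→(4, 14): d=(-2,6) right/bottom  bias=-1
  edge (4, 14)→(0, 2): d=(-4,-12) top-left  bias=+0
    (0,1)@(1, 3): e=[0,40,8] → ·  [on edge]
    (0,2)@(1, 5): e=[12,36,0] → #  [on edge]
    (1,2)@(3, 5): e=[0,24,24] → ·  [on edge]
    (3,2)@(7, 5): e=[-24,0,72] → ·  [on edge]
    (0,3)@(1, 7): e=[24,32,-8] → ·
    (1,3)@(3, 7): e=[12,20,16] → #
    (2,3)@(5, 7): e=[0,8,40] → ·  [on edge]
    (1,4)@(3, 9): e=[24,16,8] → #
    (2,4)@(5, 9): e=[12,4,32] → #
    (3,4)@(7, 9): e=[0,-8,56] → ·  [on edge]
    (1,5)@(3, 11): e=[36,12,0] → #  [on edge]
    (2,5)@(5, 11): e=[24,0,24] → ·  [on edge]
    (4,5)@(9, 11): e=[0,-24,72] → ·  [on edge]
    (5,6)@(11, 13): e=[0,-40,88] → ·  [on edge]
    (6,7)@(13, 15): e=[0,-56,104] → ·  [on edge]
    (1,8)@(3, 17): e=[72,0,-24] → ·  [on edge]
    (2,8)@(5, 17): e=[60,-12,0] → ·  [on edge]
    (7,8)@(15, 17): e=[0,-72,120] → ·  [on edge]
    (8,9)@(17, 19): e=[0,-88,136] → ·  [on edge]
    (0,11)@(1, 23): e=[120,0,-72] → ·  [on edge]
    (3,11)@(7, 23): e=[84,-36,0] → ·  [on edge]
  covered (5 px):
    · · · · · · · · ·
    · · · · · · · · ·
    # · · · · · · · ·
    · # · · · · · · ·
    · # # · · · · · ·
    · # · · · · · · ·
    · · · · · · · · ·
    · · · · · · · · ·
    · · · · · · · · ·
    · · · · · · · · ·
    · · · · · · · · ·
    · · · · · · · · ·
T1:
  2·area = 88  (B↔C swapped to make it positive)
  edge (3, 21)→(0, 16): d=(-3,-5) top-left  bias=+0
  edge (0, 16)→(8, 0): d=(8,-16) top-left  bias=+0
  edge (8, 0)→(3, 21): d=(-5,21) right/bottom  bias=-1
    (3,1)@(7, 3): e=[74,8,6] → #
    (4,1)@(9, 3): e=[84,40,-36] → ·
    (3,2)@(7, 5): e=[68,24,-4] → ·
    (2,3)@(5, 7): e=[52,8,28] → #
    (3,3)@(7, 7): e=[62,40,-14] → ·
    (2,4)@(5, 9): e=[46,24,18] → #
    (3,4)@(7, 9): e=[56,56,-24] → ·
    (1,5)@(3, 11): e=[30,8,50] → #
    (3,5)@(7, 11): e=[50,72,-34] → ·
    (1,6)@(3, 13): e=[24,24,40] → #
    (2,6)@(5, 13): e=[34,56,-2] → ·
    (0,7)@(1, 15): e=[8,8,72] → #
    (1,10)@(3, 21): e=[0,88,0] → ·  [on edge]
  covered (11 px):
    · · · · · · · · ·
    · · · # · · · · ·
    · · · · · · · · ·
    · · # · · · · · ·
    · · # · · · · · ·
    · # # · · · · · ·
    · # · · · · · · ·
    # # · · · · · · ·
    # # · · · · · · ·
    · # · · · · · · ·
    · · · · · · · · ·
    · · · · · · · · ·
T2:
  2·area = 112  (B↔C swapped to make it positive)
  edge (16, 22)→(2, 24): d=(-14,2) right/bottom  bias=-1
  edge (2, 24)→(16, 14): d=(14,-10) top-left  bias=+0
  edge (16, 14)→(16, 22): d=(0,8) right/bottom  bias=-1
    (7,7)@(15, 15): e=[100,4,8] → #
    (8,7)@(17, 15): e=[96,24,-8] → ·
    (6,8)@(13, 17): e=[76,12,24] → #
    (8,8)@(17, 17): e=[68,52,-8] → ·
    (4,9)@(9, 19): e=[56,0,56] → #  [on edge]
    (5,9)@(11, 19): e=[52,20,40] → #
    (8,9)@(17, 19): e=[40,80,-8] → ·
    (3,10)@(7, 21): e=[32,8,72] → #
    (8,10)@(17, 21): e=[12,108,-8] → ·
    (2,11)@(5, 23): e=[8,16,88] → #
    (4,11)@(9, 23): e=[0,56,56] → ·  [on edge]
    (5,11)@(11, 23): e=[-4,76,40] → ·
  covered (14 px):
    · · · · · · · · ·
    · · · · · · · · ·
    · · · · · · · · ·
    · · · · · · · · ·
    · · · · · · · · ·
    · · · · · · · · ·
    · · · · · · · · ·
    · · · · · · · # ·
    · · · · · · # # ·
    · · · · # # # # ·
    · · · # # # # # ·
    · · # # · · · · ·

Final: 30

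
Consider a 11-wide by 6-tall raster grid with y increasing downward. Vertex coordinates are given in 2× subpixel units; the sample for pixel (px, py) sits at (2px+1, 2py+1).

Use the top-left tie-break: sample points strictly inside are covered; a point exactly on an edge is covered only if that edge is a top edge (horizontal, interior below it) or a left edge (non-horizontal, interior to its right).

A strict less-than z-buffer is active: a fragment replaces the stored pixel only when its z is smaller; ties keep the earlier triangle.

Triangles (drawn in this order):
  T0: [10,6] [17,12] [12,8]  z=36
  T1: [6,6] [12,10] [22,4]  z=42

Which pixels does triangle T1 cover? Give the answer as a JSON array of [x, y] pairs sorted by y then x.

T0:
  2·area = 2
  edge (10, 6)→(17, 12): d=(7,6) right/bottom  bias=-1
  edge (17, 12)→(12, 8): d=(-5,-4) top-left  bias=+0
  edge (12, 8)→(10, 6): d=(-2,-2) top-left  bias=+0
    (2,0)@(5, 1): e=[-5,7,0] → .  [on edge]
    (3,1)@(7, 3): e=[-3,5,0] → .  [on edge]
    (4,2)@(9, 5): e=[-1,3,0] → .  [on edge]
    (5,3)@(11, 7): e=[1,1,0] → X  [on edge]
    (6,3)@(13, 7): e=[-11,9,4] → .
    (5,4)@(11, 9): e=[15,-9,-4] → .
    (6,4)@(13, 9): e=[3,-1,0] → .  [on edge]
    (7,5)@(15, 11): e=[5,-3,0] → .  [on edge]
  covered (1 px):
    . . . . . . . . . . .
    . . . . . . . . . . .
    . . . . . . . . . . .
    . . . . . X . . . . .
    . . . . . . . . . . .
    . . . . . . . . . . .
T1:
  2·area = 76  (B↔C swapped to make it positive)
  edge (6, 6)→(22, 4): d=(16,-2) top-left  bias=+0
  edge (22, 4)→(12, 10): d=(-10,6) right/bottom  bias=-1
  edge (12, 10)→(6, 6): d=(-6,-4) top-left  bias=+0
    (7,2)@(15, 5): e=[2,32,42] → X
    (8,2)@(17, 5): e=[6,20,50] → X
    (9,2)@(19, 5): e=[10,8,58] → X
    (10,2)@(21, 5): e=[14,-4,66] → .
    (4,3)@(9, 7): e=[22,48,6] → X
    (5,3)@(11, 7): e=[26,36,14] → X
    (6,3)@(13, 7): e=[30,24,22] → X
    (8,3)@(17, 7): e=[38,0,38] → .  [on edge]
    (9,3)@(19, 7): e=[42,-12,46] → .
    (4,4)@(9, 9): e=[54,28,-6] → .
    (5,4)@(11, 9): e=[58,16,2] → X
    (7,4)@(15, 9): e=[66,-8,18] → .
  covered (9 px):
    . . . . . . . . . . .
    . . . . . . . . . . .
    . . . . . . . X X X .
    . . . . X X X X . . .
    . . . . . X X . . . .
    . . . . . . . . . . .

Result: [[7,2],[8,2],[9,2],[4,3],[5,3],[6,3],[7,3],[5,4],[6,4]]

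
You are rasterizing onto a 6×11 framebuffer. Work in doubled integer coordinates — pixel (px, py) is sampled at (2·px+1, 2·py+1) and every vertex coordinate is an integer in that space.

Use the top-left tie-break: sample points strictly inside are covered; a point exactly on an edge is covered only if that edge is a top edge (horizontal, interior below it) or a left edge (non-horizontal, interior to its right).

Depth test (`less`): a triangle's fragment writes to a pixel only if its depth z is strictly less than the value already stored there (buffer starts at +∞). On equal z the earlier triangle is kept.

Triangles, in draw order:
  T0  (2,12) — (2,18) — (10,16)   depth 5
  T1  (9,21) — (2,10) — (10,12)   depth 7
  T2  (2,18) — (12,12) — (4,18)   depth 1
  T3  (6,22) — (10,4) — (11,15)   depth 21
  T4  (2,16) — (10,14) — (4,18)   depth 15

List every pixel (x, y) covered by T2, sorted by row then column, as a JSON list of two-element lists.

T0:
  2·area = 48  (B↔C swapped to make it positive)
  edge (2, 12)→(10, 16): d=(8,4) right/bottom  bias=-1
  edge (10, 16)→(2, 18): d=(-8,2) right/bottom  bias=-1
  edge (2, 18)→(2, 12): d=(0,-6) top-left  bias=+0
    (1,6)@(3, 13): e=[4,38,6] → #
    (2,6)@(5, 13): e=[-4,34,18] → ·
    (1,7)@(3, 15): e=[20,22,6] → #
    (2,7)@(5, 15): e=[12,18,18] → #
    (3,7)@(7, 15): e=[4,14,30] → #
    (4,7)@(9, 15): e=[-4,10,42] → ·
    (1,8)@(3, 17): e=[36,6,6] → #
    (3,8)@(7, 17): e=[20,-2,30] → ·
    (1,9)@(3, 19): e=[52,-10,6] → ·
    (2,9)@(5, 19): e=[44,-14,18] → ·
  covered (6 px):
    · · · · · ·
    · · · · · ·
    · · · · · ·
    · · · · · ·
    · · · · · ·
    · · · · · ·
    · # · · · ·
    · # # # · ·
    · # # · · ·
    · · · · · ·
    · · · · · ·
T1:
  2·area = 74
  edge (9, 21)→(2, 10): d=(-7,-11) top-left  bias=+0
  edge (2, 10)→(10, 12): d=(8,2) right/bottom  bias=-1
  edge (10, 12)→(9, 21): d=(-1,9) right/bottom  bias=-1
    (5,1)@(11, 3): e=[148,-74,0] → ·  [on edge]
    (1,5)@(3, 11): e=[4,6,64] → #
    (2,5)@(5, 11): e=[26,2,46] → #
    (3,5)@(7, 11): e=[48,-2,28] → ·
    (1,6)@(3, 13): e=[-10,22,62] → ·
    (2,6)@(5, 13): e=[12,18,44] → #
    (3,6)@(7, 13): e=[34,14,26] → #
    (4,6)@(9, 13): e=[56,10,8] → #
    (5,6)@(11, 13): e=[78,6,-10] → ·
    (2,7)@(5, 15): e=[-2,34,42] → ·
    (3,7)@(7, 15): e=[20,30,24] → #
    (5,7)@(11, 15): e=[64,22,-12] → ·
    (4,10)@(9, 21): e=[0,74,0] → ·  [on edge]
  covered (10 px):
    · · · · · ·
    · · · · · ·
    · · · · · ·
    · · · · · ·
    · · · · · ·
    · # # · · ·
    · · # # # ·
    · · · # # ·
    · · · # # ·
    · · · · # ·
    · · · · · ·
T2:
  2·area = 12
  edge (2, 18)→(12, 12): d=(10,-6) top-left  bias=+0
  edge (12, 12)→(4, 18): d=(-8,6) right/bottom  bias=-1
  edge (4, 18)→(2, 18): d=(-2,0) right/bottom  bias=-1
    (3,7)@(7, 15): e=[0,6,6] → #  [on edge]
    (4,7)@(9, 15): e=[12,-6,6] → ·
    (2,8)@(5, 17): e=[8,2,2] → #
    (3,8)@(7, 17): e=[20,-10,2] → ·
    (2,9)@(5, 19): e=[28,-14,-2] → ·
  covered (2 px):
    · · · · · ·
    · · · · · ·
    · · · · · ·
    · · · · · ·
    · · · · · ·
    · · · · · ·
    · · · · · ·
    · · · # · ·
    · · # · · ·
    · · · · · ·
    · · · · · ·
T3:
  2·area = 62
  edge (6, 22)→(10, 4): d=(4,-18) top-left  bias=+0
  edge (10, 4)→(11, 15): d=(1,11) right/bottom  bias=-1
  edge (11, 15)→(6, 22): d=(-5,7) right/bottom  bias=-1
    (4,4)@(9, 9): e=[2,16,44] → #
    (5,4)@(11, 9): e=[38,-6,30] → ·
    (4,5)@(9, 11): e=[10,18,34] → #
    (5,5)@(11, 11): e=[46,-4,20] → ·
    (4,6)@(9, 13): e=[18,20,24] → #
    (5,6)@(11, 13): e=[54,-2,10] → ·
    (4,7)@(9, 15): e=[26,22,14] → #
    (5,7)@(11, 15): e=[62,0,0] → ·  [on edge]
    (4,8)@(9, 17): e=[34,24,4] → #
    (5,8)@(11, 17): e=[70,2,-10] → ·
    (3,9)@(7, 19): e=[6,48,8] → #
    (4,9)@(9, 19): e=[42,26,-6] → ·
  covered (6 px):
    · · · · · ·
    · · · · · ·
    · · · · · ·
    · · · · · ·
    · · · · # ·
    · · · · # ·
    · · · · # ·
    · · · · # ·
    · · · · # ·
    · · · # · ·
    · · · · · ·
T4:
  2·area = 20
  edge (2, 16)→(10, 14): d=(8,-2) top-left  bias=+0
  edge (10, 14)→(4, 18): d=(-6,4) right/bottom  bias=-1
  edge (4, 18)→(2, 16): d=(-2,-2) top-left  bias=+0
    (0,7)@(1, 15): e=[-10,30,0] → ·  [on edge]
    (3,7)@(7, 15): e=[2,6,12] → #
    (4,7)@(9, 15): e=[6,-2,16] → ·
    (1,8)@(3, 17): e=[10,10,0] → #  [on edge]
    (2,8)@(5, 17): e=[14,2,4] → #
    (3,8)@(7, 17): e=[18,-6,8] → ·
    (1,9)@(3, 19): e=[26,-2,-4] → ·
    (2,9)@(5, 19): e=[30,-10,0] → ·  [on edge]
    (3,10)@(7, 21): e=[50,-30,0] → ·  [on edge]
  covered (3 px):
    · · · · · ·
    · · · · · ·
    · · · · · ·
    · · · · · ·
    · · · · · ·
    · · · · · ·
    · · · · · ·
    · · · # · ·
    · # # · · ·
    · · · · · ·
    · · · · · ·

Result: [[3,7],[2,8]]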